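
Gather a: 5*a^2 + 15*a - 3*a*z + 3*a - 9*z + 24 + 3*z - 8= 5*a^2 + a*(18 - 3*z) - 6*z + 16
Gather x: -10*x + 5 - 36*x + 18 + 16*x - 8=15 - 30*x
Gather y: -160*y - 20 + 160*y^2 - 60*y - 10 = 160*y^2 - 220*y - 30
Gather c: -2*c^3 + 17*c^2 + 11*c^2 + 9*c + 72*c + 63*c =-2*c^3 + 28*c^2 + 144*c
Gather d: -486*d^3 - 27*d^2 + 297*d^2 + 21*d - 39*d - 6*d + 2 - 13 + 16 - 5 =-486*d^3 + 270*d^2 - 24*d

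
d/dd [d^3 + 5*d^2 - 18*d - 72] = 3*d^2 + 10*d - 18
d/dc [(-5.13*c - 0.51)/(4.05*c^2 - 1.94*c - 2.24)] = (20.7765*c^2 + 4.131*c + 10.5018)/(16.4025*c^4 - 15.714*c^3 - 14.3804*c^2 + 8.6912*c + 5.0176)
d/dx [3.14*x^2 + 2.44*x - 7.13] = 6.28*x + 2.44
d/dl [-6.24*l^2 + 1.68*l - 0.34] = 1.68 - 12.48*l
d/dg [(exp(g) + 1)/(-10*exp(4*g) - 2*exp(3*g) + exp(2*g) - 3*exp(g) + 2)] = ((exp(g) + 1)*(40*exp(3*g) + 6*exp(2*g) - 2*exp(g) + 3) - 10*exp(4*g) - 2*exp(3*g) + exp(2*g) - 3*exp(g) + 2)*exp(g)/(10*exp(4*g) + 2*exp(3*g) - exp(2*g) + 3*exp(g) - 2)^2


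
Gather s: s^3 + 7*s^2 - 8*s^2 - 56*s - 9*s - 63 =s^3 - s^2 - 65*s - 63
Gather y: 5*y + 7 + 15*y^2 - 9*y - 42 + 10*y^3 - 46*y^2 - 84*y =10*y^3 - 31*y^2 - 88*y - 35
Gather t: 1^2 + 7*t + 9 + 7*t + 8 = 14*t + 18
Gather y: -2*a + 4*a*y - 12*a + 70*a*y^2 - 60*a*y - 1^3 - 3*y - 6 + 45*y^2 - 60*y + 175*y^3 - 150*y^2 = -14*a + 175*y^3 + y^2*(70*a - 105) + y*(-56*a - 63) - 7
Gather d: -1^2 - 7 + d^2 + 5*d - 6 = d^2 + 5*d - 14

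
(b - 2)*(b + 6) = b^2 + 4*b - 12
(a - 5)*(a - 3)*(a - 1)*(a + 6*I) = a^4 - 9*a^3 + 6*I*a^3 + 23*a^2 - 54*I*a^2 - 15*a + 138*I*a - 90*I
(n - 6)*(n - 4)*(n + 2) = n^3 - 8*n^2 + 4*n + 48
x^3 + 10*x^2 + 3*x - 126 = (x - 3)*(x + 6)*(x + 7)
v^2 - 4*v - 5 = (v - 5)*(v + 1)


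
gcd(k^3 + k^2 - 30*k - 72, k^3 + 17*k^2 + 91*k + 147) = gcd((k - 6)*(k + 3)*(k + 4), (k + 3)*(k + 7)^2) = k + 3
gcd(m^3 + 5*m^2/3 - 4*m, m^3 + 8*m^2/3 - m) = m^2 + 3*m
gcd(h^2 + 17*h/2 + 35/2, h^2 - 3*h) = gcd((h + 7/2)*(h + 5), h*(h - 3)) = 1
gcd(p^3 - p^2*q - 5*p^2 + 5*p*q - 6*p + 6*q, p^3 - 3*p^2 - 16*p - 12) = p^2 - 5*p - 6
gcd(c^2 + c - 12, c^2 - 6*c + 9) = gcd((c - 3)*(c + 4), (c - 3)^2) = c - 3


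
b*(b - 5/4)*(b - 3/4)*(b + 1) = b^4 - b^3 - 17*b^2/16 + 15*b/16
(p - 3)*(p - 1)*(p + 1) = p^3 - 3*p^2 - p + 3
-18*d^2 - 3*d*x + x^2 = (-6*d + x)*(3*d + x)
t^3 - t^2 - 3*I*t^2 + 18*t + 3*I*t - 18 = (t - 1)*(t - 6*I)*(t + 3*I)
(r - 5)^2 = r^2 - 10*r + 25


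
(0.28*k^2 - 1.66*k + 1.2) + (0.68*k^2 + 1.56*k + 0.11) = 0.96*k^2 - 0.0999999999999999*k + 1.31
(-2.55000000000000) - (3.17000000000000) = -5.72000000000000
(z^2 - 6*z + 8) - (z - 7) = z^2 - 7*z + 15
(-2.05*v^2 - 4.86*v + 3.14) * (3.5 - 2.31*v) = 4.7355*v^3 + 4.0516*v^2 - 24.2634*v + 10.99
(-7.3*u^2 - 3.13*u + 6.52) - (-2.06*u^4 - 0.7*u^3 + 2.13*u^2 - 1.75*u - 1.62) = 2.06*u^4 + 0.7*u^3 - 9.43*u^2 - 1.38*u + 8.14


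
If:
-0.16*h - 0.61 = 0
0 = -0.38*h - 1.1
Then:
No Solution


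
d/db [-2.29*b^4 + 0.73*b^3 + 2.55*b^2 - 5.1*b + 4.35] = -9.16*b^3 + 2.19*b^2 + 5.1*b - 5.1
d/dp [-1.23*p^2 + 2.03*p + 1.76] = 2.03 - 2.46*p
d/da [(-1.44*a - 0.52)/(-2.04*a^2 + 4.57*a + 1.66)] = (2.9376*a^2 - 6.5808*a - (1.44*a + 0.52)*(4.08*a - 4.57) - 2.3904)/(-2.04*a^2 + 4.57*a + 1.66)^2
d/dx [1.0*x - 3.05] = 1.00000000000000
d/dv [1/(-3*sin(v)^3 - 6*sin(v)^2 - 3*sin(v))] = (3/tan(v) + cos(v)/sin(v)^2)/(3*(sin(v) + 1)^3)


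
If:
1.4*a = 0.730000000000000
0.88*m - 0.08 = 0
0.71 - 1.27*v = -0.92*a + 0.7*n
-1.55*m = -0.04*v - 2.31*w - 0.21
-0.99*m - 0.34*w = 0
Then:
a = 0.52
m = 0.09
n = -22.90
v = 13.56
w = -0.26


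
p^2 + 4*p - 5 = (p - 1)*(p + 5)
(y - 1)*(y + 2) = y^2 + y - 2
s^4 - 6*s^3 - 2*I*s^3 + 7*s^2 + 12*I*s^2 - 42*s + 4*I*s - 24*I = (s - 6)*(s - 4*I)*(s + I)^2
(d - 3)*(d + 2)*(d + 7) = d^3 + 6*d^2 - 13*d - 42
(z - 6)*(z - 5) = z^2 - 11*z + 30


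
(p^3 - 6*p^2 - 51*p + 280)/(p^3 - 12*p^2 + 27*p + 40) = (p + 7)/(p + 1)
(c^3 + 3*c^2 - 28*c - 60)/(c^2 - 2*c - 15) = (c^2 + 8*c + 12)/(c + 3)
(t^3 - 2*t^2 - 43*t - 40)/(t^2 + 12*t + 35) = (t^2 - 7*t - 8)/(t + 7)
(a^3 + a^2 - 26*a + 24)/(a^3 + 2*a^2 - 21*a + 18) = (a - 4)/(a - 3)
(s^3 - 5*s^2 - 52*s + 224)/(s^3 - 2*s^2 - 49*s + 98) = (s^2 - 12*s + 32)/(s^2 - 9*s + 14)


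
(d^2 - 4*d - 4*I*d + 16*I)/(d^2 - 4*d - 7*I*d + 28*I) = (d - 4*I)/(d - 7*I)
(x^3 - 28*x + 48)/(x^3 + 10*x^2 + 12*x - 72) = (x - 4)/(x + 6)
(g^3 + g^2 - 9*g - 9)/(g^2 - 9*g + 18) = (g^2 + 4*g + 3)/(g - 6)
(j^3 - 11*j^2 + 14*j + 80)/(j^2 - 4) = (j^2 - 13*j + 40)/(j - 2)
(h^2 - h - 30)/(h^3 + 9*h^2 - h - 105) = (h - 6)/(h^2 + 4*h - 21)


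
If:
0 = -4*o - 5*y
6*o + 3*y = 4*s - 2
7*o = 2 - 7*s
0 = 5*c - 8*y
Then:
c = 96/665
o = -15/133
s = 53/133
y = 12/133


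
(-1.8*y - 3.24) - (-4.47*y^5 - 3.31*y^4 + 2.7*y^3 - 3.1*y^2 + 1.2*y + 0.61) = 4.47*y^5 + 3.31*y^4 - 2.7*y^3 + 3.1*y^2 - 3.0*y - 3.85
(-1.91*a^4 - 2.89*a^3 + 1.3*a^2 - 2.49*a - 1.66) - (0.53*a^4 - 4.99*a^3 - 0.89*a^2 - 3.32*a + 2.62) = -2.44*a^4 + 2.1*a^3 + 2.19*a^2 + 0.83*a - 4.28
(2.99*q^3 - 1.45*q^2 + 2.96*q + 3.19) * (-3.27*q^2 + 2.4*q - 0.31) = -9.7773*q^5 + 11.9175*q^4 - 14.0861*q^3 - 2.8778*q^2 + 6.7384*q - 0.9889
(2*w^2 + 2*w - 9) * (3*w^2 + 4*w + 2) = 6*w^4 + 14*w^3 - 15*w^2 - 32*w - 18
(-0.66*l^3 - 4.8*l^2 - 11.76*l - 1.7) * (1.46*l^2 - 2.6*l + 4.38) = -0.9636*l^5 - 5.292*l^4 - 7.5804*l^3 + 7.07*l^2 - 47.0888*l - 7.446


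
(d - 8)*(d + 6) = d^2 - 2*d - 48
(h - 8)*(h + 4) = h^2 - 4*h - 32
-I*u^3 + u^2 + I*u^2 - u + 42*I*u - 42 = (u - 7)*(u + 6)*(-I*u + 1)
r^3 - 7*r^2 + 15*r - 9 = (r - 3)^2*(r - 1)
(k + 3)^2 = k^2 + 6*k + 9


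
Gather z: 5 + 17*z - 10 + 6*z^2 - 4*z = 6*z^2 + 13*z - 5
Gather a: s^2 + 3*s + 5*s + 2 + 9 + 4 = s^2 + 8*s + 15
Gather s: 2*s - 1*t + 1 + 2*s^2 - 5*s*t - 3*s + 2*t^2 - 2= 2*s^2 + s*(-5*t - 1) + 2*t^2 - t - 1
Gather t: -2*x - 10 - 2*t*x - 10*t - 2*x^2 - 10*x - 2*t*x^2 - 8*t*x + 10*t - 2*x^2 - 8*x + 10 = t*(-2*x^2 - 10*x) - 4*x^2 - 20*x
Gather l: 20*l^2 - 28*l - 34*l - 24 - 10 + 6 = 20*l^2 - 62*l - 28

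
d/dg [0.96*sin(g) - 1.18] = 0.96*cos(g)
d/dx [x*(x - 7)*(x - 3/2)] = 3*x^2 - 17*x + 21/2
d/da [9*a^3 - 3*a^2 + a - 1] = 27*a^2 - 6*a + 1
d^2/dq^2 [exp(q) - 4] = exp(q)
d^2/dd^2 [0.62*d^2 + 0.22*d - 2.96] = 1.24000000000000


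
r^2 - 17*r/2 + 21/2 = (r - 7)*(r - 3/2)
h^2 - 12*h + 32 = (h - 8)*(h - 4)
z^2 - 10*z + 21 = (z - 7)*(z - 3)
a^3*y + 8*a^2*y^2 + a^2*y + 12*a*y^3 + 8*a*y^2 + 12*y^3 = (a + 2*y)*(a + 6*y)*(a*y + y)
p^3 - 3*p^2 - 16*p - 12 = (p - 6)*(p + 1)*(p + 2)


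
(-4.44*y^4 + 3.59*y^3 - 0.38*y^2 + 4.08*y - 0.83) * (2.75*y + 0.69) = -12.21*y^5 + 6.8089*y^4 + 1.4321*y^3 + 10.9578*y^2 + 0.5327*y - 0.5727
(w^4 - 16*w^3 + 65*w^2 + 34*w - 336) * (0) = 0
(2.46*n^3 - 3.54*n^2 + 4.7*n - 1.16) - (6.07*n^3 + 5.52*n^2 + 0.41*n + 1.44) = -3.61*n^3 - 9.06*n^2 + 4.29*n - 2.6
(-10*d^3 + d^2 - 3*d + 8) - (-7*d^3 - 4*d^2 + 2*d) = -3*d^3 + 5*d^2 - 5*d + 8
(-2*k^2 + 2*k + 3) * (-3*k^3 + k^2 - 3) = 6*k^5 - 8*k^4 - 7*k^3 + 9*k^2 - 6*k - 9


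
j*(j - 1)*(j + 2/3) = j^3 - j^2/3 - 2*j/3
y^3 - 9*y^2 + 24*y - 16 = (y - 4)^2*(y - 1)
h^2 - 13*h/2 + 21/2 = (h - 7/2)*(h - 3)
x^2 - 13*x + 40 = (x - 8)*(x - 5)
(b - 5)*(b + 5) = b^2 - 25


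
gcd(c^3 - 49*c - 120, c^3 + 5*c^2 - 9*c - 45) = c^2 + 8*c + 15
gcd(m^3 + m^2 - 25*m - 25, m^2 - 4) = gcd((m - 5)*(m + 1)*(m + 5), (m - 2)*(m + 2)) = 1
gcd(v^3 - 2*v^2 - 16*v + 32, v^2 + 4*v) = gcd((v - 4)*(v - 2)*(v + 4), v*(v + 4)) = v + 4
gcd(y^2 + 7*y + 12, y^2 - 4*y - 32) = y + 4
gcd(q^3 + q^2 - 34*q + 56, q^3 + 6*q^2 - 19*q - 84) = q^2 + 3*q - 28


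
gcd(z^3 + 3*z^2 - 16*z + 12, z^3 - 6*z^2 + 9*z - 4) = z - 1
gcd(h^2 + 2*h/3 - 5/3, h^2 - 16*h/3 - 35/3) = h + 5/3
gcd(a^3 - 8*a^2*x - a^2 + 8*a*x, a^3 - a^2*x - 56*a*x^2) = -a^2 + 8*a*x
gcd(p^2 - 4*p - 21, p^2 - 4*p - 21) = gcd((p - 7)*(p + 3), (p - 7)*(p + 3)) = p^2 - 4*p - 21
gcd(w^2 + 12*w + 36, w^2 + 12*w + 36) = w^2 + 12*w + 36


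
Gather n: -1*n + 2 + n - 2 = 0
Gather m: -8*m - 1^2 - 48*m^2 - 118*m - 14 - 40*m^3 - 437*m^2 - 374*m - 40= -40*m^3 - 485*m^2 - 500*m - 55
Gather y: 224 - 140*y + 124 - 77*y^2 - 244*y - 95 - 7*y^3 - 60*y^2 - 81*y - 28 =-7*y^3 - 137*y^2 - 465*y + 225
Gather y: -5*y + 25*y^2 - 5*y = 25*y^2 - 10*y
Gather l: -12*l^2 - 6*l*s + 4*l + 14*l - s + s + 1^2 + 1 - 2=-12*l^2 + l*(18 - 6*s)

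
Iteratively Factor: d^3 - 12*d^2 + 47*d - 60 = (d - 5)*(d^2 - 7*d + 12) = (d - 5)*(d - 3)*(d - 4)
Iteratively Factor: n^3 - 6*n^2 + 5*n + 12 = (n + 1)*(n^2 - 7*n + 12) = (n - 4)*(n + 1)*(n - 3)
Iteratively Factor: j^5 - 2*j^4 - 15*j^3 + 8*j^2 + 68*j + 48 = (j - 4)*(j^4 + 2*j^3 - 7*j^2 - 20*j - 12) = (j - 4)*(j + 2)*(j^3 - 7*j - 6) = (j - 4)*(j + 1)*(j + 2)*(j^2 - j - 6) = (j - 4)*(j - 3)*(j + 1)*(j + 2)*(j + 2)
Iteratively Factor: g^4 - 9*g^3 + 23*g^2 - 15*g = (g)*(g^3 - 9*g^2 + 23*g - 15) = g*(g - 1)*(g^2 - 8*g + 15) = g*(g - 3)*(g - 1)*(g - 5)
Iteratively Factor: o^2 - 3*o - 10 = (o - 5)*(o + 2)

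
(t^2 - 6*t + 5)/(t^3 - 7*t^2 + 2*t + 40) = (t - 1)/(t^2 - 2*t - 8)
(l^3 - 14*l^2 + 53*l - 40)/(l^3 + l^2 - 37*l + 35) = (l - 8)/(l + 7)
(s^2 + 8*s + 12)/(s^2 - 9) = (s^2 + 8*s + 12)/(s^2 - 9)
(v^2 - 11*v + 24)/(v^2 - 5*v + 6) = (v - 8)/(v - 2)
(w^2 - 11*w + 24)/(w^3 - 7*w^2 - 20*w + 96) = 1/(w + 4)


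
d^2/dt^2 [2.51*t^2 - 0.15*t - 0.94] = 5.02000000000000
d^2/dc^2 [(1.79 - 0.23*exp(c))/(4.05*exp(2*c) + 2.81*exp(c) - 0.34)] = (-3.772575*exp(4*c) + 120.059415*exp(3*c) + 59.213025*exp(2*c) + 23.773597*exp(c) + 1.683578)*exp(c)/(66.430125*exp(6*c) + 138.273075*exp(5*c) + 79.207065*exp(4*c) - 1.028179*exp(3*c) - 6.649482*exp(2*c) + 0.974508*exp(c) - 0.039304)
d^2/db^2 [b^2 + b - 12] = 2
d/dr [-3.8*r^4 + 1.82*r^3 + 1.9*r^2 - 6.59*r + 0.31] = -15.2*r^3 + 5.46*r^2 + 3.8*r - 6.59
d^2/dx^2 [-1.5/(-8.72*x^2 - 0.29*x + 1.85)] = (-228.1152*x^2 - 7.5864*x + 1.5*(17.44*x + 0.29)*(34.88*x + 0.58) + 48.396)/(8.72*x^2 + 0.29*x - 1.85)^3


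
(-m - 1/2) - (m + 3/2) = -2*m - 2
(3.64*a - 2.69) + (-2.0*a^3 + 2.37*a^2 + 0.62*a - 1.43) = -2.0*a^3 + 2.37*a^2 + 4.26*a - 4.12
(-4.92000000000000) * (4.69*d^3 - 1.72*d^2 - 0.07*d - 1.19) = -23.0748*d^3 + 8.4624*d^2 + 0.3444*d + 5.8548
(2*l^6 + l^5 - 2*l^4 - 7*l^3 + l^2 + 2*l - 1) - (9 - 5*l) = 2*l^6 + l^5 - 2*l^4 - 7*l^3 + l^2 + 7*l - 10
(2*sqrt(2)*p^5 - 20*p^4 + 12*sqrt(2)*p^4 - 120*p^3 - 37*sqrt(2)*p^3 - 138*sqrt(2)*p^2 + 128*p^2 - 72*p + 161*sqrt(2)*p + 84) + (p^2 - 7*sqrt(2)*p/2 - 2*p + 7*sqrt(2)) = 2*sqrt(2)*p^5 - 20*p^4 + 12*sqrt(2)*p^4 - 120*p^3 - 37*sqrt(2)*p^3 - 138*sqrt(2)*p^2 + 129*p^2 - 74*p + 315*sqrt(2)*p/2 + 7*sqrt(2) + 84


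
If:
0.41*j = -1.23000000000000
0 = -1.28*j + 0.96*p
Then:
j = -3.00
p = -4.00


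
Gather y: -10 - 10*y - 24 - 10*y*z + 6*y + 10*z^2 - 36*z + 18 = y*(-10*z - 4) + 10*z^2 - 36*z - 16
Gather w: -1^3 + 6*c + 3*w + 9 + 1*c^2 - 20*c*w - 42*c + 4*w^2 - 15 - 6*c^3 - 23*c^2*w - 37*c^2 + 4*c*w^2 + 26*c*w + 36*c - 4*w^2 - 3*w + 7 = -6*c^3 - 36*c^2 + 4*c*w^2 + w*(-23*c^2 + 6*c)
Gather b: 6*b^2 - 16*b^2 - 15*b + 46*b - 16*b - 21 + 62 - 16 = -10*b^2 + 15*b + 25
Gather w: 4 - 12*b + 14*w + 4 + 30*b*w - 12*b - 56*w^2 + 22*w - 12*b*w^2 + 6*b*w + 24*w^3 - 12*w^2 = -24*b + 24*w^3 + w^2*(-12*b - 68) + w*(36*b + 36) + 8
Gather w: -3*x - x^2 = -x^2 - 3*x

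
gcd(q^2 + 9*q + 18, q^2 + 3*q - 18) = q + 6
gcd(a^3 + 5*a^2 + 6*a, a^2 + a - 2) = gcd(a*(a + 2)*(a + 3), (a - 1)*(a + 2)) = a + 2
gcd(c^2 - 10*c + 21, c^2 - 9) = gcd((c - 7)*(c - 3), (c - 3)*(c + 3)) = c - 3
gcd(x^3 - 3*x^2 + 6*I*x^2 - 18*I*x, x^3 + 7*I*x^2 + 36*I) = x + 6*I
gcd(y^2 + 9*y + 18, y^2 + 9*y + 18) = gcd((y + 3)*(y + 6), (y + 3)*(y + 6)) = y^2 + 9*y + 18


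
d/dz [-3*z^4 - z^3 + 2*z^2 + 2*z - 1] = -12*z^3 - 3*z^2 + 4*z + 2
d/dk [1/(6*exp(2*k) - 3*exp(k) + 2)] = (3 - 12*exp(k))*exp(k)/(6*exp(2*k) - 3*exp(k) + 2)^2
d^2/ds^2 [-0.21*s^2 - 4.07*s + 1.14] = -0.420000000000000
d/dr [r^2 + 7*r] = 2*r + 7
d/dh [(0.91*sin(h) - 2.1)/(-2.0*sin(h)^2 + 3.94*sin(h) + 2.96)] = (1.82*sin(h)^2 - 8.4*sin(h) + 10.9676)*cos(h)/(4.0*sin(h)^4 - 15.76*sin(h)^3 + 3.6836*sin(h)^2 + 23.3248*sin(h) + 8.7616)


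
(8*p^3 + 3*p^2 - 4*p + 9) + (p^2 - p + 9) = 8*p^3 + 4*p^2 - 5*p + 18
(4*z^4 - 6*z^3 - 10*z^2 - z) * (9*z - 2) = 36*z^5 - 62*z^4 - 78*z^3 + 11*z^2 + 2*z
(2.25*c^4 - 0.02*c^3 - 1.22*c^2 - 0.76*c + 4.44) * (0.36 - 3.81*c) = -8.5725*c^5 + 0.8862*c^4 + 4.641*c^3 + 2.4564*c^2 - 17.19*c + 1.5984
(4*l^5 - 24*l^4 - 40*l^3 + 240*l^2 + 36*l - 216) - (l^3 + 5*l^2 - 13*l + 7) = 4*l^5 - 24*l^4 - 41*l^3 + 235*l^2 + 49*l - 223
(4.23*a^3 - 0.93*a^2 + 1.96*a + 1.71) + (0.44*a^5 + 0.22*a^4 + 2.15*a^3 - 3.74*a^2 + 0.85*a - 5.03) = 0.44*a^5 + 0.22*a^4 + 6.38*a^3 - 4.67*a^2 + 2.81*a - 3.32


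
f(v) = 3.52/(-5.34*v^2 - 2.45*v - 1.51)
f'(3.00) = 0.04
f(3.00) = -0.06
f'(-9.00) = -0.00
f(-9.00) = -0.01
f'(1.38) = 0.27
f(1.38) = -0.23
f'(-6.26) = -0.01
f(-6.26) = -0.02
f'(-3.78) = -0.03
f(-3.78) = -0.05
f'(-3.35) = -0.04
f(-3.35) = -0.07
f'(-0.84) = -2.21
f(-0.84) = -1.09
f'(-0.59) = -3.66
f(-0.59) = -1.83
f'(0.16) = 3.52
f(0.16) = -1.73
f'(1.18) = 0.38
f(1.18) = -0.30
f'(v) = 3.52*(10.68*v + 2.45)/(-5.34*v^2 - 2.45*v - 1.51)^2 = (37.5936*v + 8.624)/(5.34*v^2 + 2.45*v + 1.51)^2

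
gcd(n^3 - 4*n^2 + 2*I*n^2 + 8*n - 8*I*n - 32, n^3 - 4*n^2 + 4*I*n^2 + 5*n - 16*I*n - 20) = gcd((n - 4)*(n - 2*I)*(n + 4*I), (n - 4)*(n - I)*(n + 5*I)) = n - 4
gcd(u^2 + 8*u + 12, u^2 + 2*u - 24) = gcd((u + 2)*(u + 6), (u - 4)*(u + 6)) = u + 6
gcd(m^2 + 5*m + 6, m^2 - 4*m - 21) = m + 3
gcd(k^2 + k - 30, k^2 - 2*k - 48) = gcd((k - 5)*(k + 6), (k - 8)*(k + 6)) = k + 6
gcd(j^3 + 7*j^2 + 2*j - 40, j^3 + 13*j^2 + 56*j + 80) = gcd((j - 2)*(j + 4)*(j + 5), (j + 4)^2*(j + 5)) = j^2 + 9*j + 20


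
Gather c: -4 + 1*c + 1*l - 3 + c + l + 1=2*c + 2*l - 6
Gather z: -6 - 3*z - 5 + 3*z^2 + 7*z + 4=3*z^2 + 4*z - 7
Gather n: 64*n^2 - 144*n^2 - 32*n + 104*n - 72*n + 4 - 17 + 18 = 5 - 80*n^2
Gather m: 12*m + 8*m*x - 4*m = m*(8*x + 8)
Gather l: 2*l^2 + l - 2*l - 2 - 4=2*l^2 - l - 6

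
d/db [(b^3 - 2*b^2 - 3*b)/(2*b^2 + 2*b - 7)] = (2*b^4 + 4*b^3 - 19*b^2 + 28*b + 21)/(4*b^4 + 8*b^3 - 24*b^2 - 28*b + 49)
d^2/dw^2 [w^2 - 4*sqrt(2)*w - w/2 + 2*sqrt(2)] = 2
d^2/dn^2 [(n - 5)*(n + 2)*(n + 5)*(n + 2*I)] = 12*n^2 + 12*n*(1 + I) - 50 + 8*I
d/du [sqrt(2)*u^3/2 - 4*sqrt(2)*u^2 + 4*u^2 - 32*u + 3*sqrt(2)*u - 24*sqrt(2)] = 3*sqrt(2)*u^2/2 - 8*sqrt(2)*u + 8*u - 32 + 3*sqrt(2)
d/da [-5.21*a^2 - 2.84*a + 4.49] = -10.42*a - 2.84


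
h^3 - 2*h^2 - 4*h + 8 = (h - 2)^2*(h + 2)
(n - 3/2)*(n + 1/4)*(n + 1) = n^3 - n^2/4 - 13*n/8 - 3/8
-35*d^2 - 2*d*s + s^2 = (-7*d + s)*(5*d + s)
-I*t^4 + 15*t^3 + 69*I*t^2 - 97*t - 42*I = (t + I)*(t + 6*I)*(t + 7*I)*(-I*t + 1)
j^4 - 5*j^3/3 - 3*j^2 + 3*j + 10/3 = (j - 2)*(j - 5/3)*(j + 1)^2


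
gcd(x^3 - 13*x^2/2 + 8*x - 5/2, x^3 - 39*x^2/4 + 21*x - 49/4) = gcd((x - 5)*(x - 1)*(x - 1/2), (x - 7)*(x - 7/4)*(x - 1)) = x - 1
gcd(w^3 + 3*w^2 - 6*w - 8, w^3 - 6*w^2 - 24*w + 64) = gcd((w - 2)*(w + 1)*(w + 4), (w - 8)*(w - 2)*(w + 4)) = w^2 + 2*w - 8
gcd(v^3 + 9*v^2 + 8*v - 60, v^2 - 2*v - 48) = v + 6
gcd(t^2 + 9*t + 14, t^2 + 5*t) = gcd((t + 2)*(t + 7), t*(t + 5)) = 1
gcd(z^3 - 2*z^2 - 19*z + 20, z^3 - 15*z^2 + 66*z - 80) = z - 5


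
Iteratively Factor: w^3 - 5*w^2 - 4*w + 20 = (w - 5)*(w^2 - 4) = (w - 5)*(w + 2)*(w - 2)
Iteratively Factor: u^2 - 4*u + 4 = (u - 2)*(u - 2)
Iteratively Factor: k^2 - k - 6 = (k + 2)*(k - 3)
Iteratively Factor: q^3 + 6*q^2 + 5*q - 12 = (q + 4)*(q^2 + 2*q - 3) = (q - 1)*(q + 4)*(q + 3)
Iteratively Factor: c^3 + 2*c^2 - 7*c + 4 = (c - 1)*(c^2 + 3*c - 4) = (c - 1)^2*(c + 4)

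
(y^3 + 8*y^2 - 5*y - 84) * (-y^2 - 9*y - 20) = -y^5 - 17*y^4 - 87*y^3 - 31*y^2 + 856*y + 1680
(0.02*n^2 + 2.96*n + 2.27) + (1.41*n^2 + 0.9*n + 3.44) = 1.43*n^2 + 3.86*n + 5.71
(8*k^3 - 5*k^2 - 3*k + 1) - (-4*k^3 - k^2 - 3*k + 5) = 12*k^3 - 4*k^2 - 4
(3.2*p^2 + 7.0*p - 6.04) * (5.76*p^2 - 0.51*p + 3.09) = 18.432*p^4 + 38.688*p^3 - 28.4724*p^2 + 24.7104*p - 18.6636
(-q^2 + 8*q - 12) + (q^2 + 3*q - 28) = 11*q - 40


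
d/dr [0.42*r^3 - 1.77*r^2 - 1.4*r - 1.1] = 1.26*r^2 - 3.54*r - 1.4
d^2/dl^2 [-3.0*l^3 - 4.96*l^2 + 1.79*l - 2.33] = -18.0*l - 9.92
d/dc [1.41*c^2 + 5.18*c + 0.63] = 2.82*c + 5.18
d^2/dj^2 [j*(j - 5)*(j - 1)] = 6*j - 12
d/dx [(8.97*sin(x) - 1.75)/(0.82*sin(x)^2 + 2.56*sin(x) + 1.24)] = (-7.3554*sin(x)^2 + 2.87*sin(x) + 15.6028)*cos(x)/(0.6724*sin(x)^4 + 4.1984*sin(x)^3 + 8.5872*sin(x)^2 + 6.3488*sin(x) + 1.5376)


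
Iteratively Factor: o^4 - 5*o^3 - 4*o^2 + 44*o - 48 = (o - 4)*(o^3 - o^2 - 8*o + 12) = (o - 4)*(o + 3)*(o^2 - 4*o + 4) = (o - 4)*(o - 2)*(o + 3)*(o - 2)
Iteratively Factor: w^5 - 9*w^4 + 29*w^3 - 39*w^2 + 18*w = (w - 3)*(w^4 - 6*w^3 + 11*w^2 - 6*w) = (w - 3)^2*(w^3 - 3*w^2 + 2*w) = (w - 3)^2*(w - 1)*(w^2 - 2*w) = w*(w - 3)^2*(w - 1)*(w - 2)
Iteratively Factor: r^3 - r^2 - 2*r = (r - 2)*(r^2 + r) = r*(r - 2)*(r + 1)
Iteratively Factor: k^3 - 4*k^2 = (k - 4)*(k^2) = k*(k - 4)*(k)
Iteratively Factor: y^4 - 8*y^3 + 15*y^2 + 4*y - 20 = (y - 2)*(y^3 - 6*y^2 + 3*y + 10) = (y - 5)*(y - 2)*(y^2 - y - 2) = (y - 5)*(y - 2)^2*(y + 1)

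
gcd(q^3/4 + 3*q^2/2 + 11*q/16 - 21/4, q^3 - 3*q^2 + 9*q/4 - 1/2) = 1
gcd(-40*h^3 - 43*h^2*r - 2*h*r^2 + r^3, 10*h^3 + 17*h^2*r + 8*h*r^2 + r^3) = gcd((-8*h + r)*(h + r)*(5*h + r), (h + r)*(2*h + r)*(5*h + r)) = 5*h^2 + 6*h*r + r^2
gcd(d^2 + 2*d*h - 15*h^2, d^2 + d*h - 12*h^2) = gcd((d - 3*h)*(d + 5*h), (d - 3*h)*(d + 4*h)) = d - 3*h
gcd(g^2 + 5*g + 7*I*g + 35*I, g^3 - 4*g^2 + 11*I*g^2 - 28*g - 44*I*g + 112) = g + 7*I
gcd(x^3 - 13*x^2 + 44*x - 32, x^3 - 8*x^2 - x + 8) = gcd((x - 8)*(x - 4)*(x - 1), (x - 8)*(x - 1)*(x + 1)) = x^2 - 9*x + 8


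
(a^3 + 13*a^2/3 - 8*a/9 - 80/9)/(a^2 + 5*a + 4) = (a^2 + a/3 - 20/9)/(a + 1)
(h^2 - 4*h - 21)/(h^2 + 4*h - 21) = (h^2 - 4*h - 21)/(h^2 + 4*h - 21)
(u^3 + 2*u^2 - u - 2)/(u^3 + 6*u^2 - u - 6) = (u + 2)/(u + 6)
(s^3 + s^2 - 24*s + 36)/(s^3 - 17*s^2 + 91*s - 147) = (s^2 + 4*s - 12)/(s^2 - 14*s + 49)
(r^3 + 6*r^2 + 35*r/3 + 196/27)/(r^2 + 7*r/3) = r + 11/3 + 28/(9*r)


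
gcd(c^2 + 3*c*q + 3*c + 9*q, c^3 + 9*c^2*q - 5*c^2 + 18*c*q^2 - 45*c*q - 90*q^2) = c + 3*q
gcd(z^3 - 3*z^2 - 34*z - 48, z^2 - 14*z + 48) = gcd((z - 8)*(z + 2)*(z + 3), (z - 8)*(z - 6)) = z - 8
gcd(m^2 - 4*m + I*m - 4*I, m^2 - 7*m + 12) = m - 4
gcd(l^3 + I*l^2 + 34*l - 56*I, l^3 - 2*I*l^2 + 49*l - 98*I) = l^2 + 5*I*l + 14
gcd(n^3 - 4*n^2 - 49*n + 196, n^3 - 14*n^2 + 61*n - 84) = n^2 - 11*n + 28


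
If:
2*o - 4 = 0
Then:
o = 2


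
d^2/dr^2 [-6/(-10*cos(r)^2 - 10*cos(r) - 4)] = 15*(-20*sin(r)^4 + 7*sin(r)^2 + 83*cos(r)/4 - 15*cos(3*r)/4 + 19)/(-5*sin(r)^2 + 5*cos(r) + 7)^3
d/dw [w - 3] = 1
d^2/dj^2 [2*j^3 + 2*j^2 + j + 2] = 12*j + 4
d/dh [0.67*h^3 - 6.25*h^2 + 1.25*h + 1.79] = 2.01*h^2 - 12.5*h + 1.25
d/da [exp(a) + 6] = exp(a)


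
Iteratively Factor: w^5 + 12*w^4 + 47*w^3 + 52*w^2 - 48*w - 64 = (w + 4)*(w^4 + 8*w^3 + 15*w^2 - 8*w - 16) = (w - 1)*(w + 4)*(w^3 + 9*w^2 + 24*w + 16) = (w - 1)*(w + 1)*(w + 4)*(w^2 + 8*w + 16) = (w - 1)*(w + 1)*(w + 4)^2*(w + 4)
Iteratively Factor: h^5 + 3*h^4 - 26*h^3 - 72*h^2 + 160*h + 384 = (h + 4)*(h^4 - h^3 - 22*h^2 + 16*h + 96) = (h - 4)*(h + 4)*(h^3 + 3*h^2 - 10*h - 24) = (h - 4)*(h - 3)*(h + 4)*(h^2 + 6*h + 8) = (h - 4)*(h - 3)*(h + 4)^2*(h + 2)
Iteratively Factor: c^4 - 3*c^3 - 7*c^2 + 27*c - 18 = (c + 3)*(c^3 - 6*c^2 + 11*c - 6) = (c - 3)*(c + 3)*(c^2 - 3*c + 2) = (c - 3)*(c - 1)*(c + 3)*(c - 2)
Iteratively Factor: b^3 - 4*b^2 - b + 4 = (b - 4)*(b^2 - 1) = (b - 4)*(b + 1)*(b - 1)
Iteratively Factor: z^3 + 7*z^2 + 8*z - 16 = (z + 4)*(z^2 + 3*z - 4) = (z - 1)*(z + 4)*(z + 4)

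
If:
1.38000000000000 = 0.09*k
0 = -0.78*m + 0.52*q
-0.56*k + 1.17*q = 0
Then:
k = 15.33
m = 4.89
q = 7.34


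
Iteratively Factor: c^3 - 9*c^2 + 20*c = (c - 5)*(c^2 - 4*c) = c*(c - 5)*(c - 4)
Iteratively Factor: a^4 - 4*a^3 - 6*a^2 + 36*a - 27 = (a + 3)*(a^3 - 7*a^2 + 15*a - 9) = (a - 1)*(a + 3)*(a^2 - 6*a + 9) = (a - 3)*(a - 1)*(a + 3)*(a - 3)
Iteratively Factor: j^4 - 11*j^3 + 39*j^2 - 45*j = (j - 5)*(j^3 - 6*j^2 + 9*j) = j*(j - 5)*(j^2 - 6*j + 9) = j*(j - 5)*(j - 3)*(j - 3)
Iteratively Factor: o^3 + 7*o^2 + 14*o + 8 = (o + 4)*(o^2 + 3*o + 2) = (o + 2)*(o + 4)*(o + 1)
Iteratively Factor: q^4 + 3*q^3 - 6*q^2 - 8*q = (q + 1)*(q^3 + 2*q^2 - 8*q) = (q - 2)*(q + 1)*(q^2 + 4*q) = q*(q - 2)*(q + 1)*(q + 4)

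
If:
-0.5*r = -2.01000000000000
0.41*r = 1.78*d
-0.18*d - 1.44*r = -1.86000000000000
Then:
No Solution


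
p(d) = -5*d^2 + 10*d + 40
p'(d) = 10 - 10*d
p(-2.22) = -6.84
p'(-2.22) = 32.20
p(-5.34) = -155.98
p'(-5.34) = 63.40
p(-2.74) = -24.94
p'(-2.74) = 37.40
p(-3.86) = -73.10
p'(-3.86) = 48.60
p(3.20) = 20.80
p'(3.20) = -22.00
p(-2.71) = -23.82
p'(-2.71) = 37.10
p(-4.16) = -88.13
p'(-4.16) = 51.60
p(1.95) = 40.49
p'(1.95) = -9.50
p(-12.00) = -800.00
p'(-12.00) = 130.00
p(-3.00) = -35.00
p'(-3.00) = 40.00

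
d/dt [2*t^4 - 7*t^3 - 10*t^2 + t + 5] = 8*t^3 - 21*t^2 - 20*t + 1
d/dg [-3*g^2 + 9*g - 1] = 9 - 6*g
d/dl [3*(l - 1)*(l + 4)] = 6*l + 9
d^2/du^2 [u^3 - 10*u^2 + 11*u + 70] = 6*u - 20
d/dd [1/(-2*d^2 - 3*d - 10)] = (4*d + 3)/(2*d^2 + 3*d + 10)^2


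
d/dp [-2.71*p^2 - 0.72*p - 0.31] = -5.42*p - 0.72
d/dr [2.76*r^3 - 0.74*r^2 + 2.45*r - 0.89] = 8.28*r^2 - 1.48*r + 2.45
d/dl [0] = 0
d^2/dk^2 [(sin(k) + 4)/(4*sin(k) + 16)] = 0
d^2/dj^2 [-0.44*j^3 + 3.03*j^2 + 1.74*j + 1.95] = 6.06 - 2.64*j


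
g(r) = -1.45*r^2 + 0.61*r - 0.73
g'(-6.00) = 18.01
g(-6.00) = -56.59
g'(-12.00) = 35.41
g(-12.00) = -216.85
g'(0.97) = -2.20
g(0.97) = -1.50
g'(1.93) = -4.99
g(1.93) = -4.95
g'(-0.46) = 1.94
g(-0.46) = -1.32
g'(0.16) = 0.15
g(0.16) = -0.67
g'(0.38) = -0.49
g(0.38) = -0.71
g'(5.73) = -16.01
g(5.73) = -44.84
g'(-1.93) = 6.21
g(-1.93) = -7.31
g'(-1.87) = 6.03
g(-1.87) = -6.94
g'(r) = 0.61 - 2.9*r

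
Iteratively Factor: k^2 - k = (k)*(k - 1)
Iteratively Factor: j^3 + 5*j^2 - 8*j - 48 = (j + 4)*(j^2 + j - 12) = (j - 3)*(j + 4)*(j + 4)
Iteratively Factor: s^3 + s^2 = (s)*(s^2 + s) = s^2*(s + 1)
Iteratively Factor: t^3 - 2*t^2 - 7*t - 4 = (t - 4)*(t^2 + 2*t + 1) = (t - 4)*(t + 1)*(t + 1)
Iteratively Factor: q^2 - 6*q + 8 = (q - 2)*(q - 4)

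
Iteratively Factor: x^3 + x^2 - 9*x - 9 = (x + 1)*(x^2 - 9) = (x - 3)*(x + 1)*(x + 3)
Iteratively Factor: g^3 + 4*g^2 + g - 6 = (g + 3)*(g^2 + g - 2) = (g + 2)*(g + 3)*(g - 1)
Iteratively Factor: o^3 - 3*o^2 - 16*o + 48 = (o + 4)*(o^2 - 7*o + 12) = (o - 3)*(o + 4)*(o - 4)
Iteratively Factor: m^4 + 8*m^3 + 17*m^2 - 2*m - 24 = (m + 4)*(m^3 + 4*m^2 + m - 6) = (m + 2)*(m + 4)*(m^2 + 2*m - 3) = (m - 1)*(m + 2)*(m + 4)*(m + 3)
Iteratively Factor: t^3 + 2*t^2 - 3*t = (t + 3)*(t^2 - t) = (t - 1)*(t + 3)*(t)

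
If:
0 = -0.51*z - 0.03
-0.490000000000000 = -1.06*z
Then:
No Solution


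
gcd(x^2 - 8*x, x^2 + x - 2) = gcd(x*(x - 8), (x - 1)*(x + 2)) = 1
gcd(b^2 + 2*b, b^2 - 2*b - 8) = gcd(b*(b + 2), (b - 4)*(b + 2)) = b + 2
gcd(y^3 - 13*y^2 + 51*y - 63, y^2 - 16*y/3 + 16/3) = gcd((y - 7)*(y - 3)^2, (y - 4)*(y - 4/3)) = 1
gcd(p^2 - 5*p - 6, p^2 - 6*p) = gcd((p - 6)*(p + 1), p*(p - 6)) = p - 6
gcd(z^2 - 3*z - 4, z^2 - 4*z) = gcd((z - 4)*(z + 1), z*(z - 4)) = z - 4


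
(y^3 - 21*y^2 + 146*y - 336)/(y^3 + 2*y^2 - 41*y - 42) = (y^2 - 15*y + 56)/(y^2 + 8*y + 7)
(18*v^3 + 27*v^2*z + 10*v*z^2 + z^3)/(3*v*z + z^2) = 6*v^2/z + 7*v + z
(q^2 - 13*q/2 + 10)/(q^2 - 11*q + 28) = (q - 5/2)/(q - 7)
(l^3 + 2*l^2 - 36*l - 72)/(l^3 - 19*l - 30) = (l^2 - 36)/(l^2 - 2*l - 15)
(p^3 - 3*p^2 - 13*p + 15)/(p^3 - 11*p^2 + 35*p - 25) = (p + 3)/(p - 5)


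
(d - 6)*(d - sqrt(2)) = d^2 - 6*d - sqrt(2)*d + 6*sqrt(2)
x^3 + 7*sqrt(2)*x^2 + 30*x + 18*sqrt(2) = (x + sqrt(2))*(x + 3*sqrt(2))^2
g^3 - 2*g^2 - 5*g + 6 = (g - 3)*(g - 1)*(g + 2)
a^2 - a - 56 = (a - 8)*(a + 7)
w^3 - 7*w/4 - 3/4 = (w - 3/2)*(w + 1/2)*(w + 1)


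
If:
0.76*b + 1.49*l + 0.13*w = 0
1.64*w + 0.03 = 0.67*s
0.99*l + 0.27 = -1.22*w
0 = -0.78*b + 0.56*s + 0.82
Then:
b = 3.06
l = -1.66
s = 2.80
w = 1.13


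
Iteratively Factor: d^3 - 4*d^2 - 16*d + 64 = (d + 4)*(d^2 - 8*d + 16) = (d - 4)*(d + 4)*(d - 4)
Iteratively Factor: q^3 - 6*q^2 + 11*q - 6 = (q - 2)*(q^2 - 4*q + 3) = (q - 3)*(q - 2)*(q - 1)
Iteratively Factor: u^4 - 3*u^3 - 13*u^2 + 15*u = (u - 5)*(u^3 + 2*u^2 - 3*u) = (u - 5)*(u + 3)*(u^2 - u) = u*(u - 5)*(u + 3)*(u - 1)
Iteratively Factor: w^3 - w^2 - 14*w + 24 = (w - 3)*(w^2 + 2*w - 8) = (w - 3)*(w + 4)*(w - 2)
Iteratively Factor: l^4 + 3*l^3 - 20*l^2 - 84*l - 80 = (l + 2)*(l^3 + l^2 - 22*l - 40) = (l + 2)*(l + 4)*(l^2 - 3*l - 10) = (l + 2)^2*(l + 4)*(l - 5)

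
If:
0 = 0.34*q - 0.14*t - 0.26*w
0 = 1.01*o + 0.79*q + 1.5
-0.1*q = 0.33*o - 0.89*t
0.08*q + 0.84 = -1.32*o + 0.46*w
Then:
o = -0.87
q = -0.79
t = -0.41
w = -0.81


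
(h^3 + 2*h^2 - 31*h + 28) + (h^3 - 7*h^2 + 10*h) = 2*h^3 - 5*h^2 - 21*h + 28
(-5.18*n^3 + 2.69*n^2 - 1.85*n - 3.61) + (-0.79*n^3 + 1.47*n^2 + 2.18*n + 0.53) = -5.97*n^3 + 4.16*n^2 + 0.33*n - 3.08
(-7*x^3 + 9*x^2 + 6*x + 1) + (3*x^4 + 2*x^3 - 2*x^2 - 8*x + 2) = 3*x^4 - 5*x^3 + 7*x^2 - 2*x + 3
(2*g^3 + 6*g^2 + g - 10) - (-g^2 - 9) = 2*g^3 + 7*g^2 + g - 1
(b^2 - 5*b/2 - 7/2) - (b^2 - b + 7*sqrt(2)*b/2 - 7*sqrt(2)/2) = -7*sqrt(2)*b/2 - 3*b/2 - 7/2 + 7*sqrt(2)/2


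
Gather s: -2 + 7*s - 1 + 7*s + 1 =14*s - 2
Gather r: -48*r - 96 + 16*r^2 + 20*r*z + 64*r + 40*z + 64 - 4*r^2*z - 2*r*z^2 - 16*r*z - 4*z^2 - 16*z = r^2*(16 - 4*z) + r*(-2*z^2 + 4*z + 16) - 4*z^2 + 24*z - 32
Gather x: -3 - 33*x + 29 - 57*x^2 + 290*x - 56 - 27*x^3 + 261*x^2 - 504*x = -27*x^3 + 204*x^2 - 247*x - 30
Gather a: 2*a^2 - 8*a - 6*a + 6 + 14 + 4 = 2*a^2 - 14*a + 24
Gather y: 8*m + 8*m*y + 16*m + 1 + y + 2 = 24*m + y*(8*m + 1) + 3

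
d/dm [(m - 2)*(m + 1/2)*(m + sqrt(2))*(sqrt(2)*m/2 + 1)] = 2*sqrt(2)*m^3 - 9*sqrt(2)*m^2/4 + 6*m^2 - 6*m + sqrt(2)*m - 3*sqrt(2)/2 - 2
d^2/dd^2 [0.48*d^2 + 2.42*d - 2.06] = 0.960000000000000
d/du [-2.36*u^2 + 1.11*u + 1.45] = 1.11 - 4.72*u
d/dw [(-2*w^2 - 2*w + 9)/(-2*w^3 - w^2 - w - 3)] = (-4*w^4 - 8*w^3 + 54*w^2 + 30*w + 15)/(4*w^6 + 4*w^5 + 5*w^4 + 14*w^3 + 7*w^2 + 6*w + 9)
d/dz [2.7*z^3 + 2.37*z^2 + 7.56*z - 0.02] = 8.1*z^2 + 4.74*z + 7.56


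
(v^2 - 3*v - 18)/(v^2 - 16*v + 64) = (v^2 - 3*v - 18)/(v^2 - 16*v + 64)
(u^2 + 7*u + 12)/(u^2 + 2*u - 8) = (u + 3)/(u - 2)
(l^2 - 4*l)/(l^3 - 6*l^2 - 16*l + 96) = l/(l^2 - 2*l - 24)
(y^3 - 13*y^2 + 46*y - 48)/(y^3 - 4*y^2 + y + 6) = (y - 8)/(y + 1)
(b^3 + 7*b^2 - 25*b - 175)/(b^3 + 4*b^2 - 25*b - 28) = (b^2 - 25)/(b^2 - 3*b - 4)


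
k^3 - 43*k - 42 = (k - 7)*(k + 1)*(k + 6)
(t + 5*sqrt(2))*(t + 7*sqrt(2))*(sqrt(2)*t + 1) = sqrt(2)*t^3 + 25*t^2 + 82*sqrt(2)*t + 70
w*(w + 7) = w^2 + 7*w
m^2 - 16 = (m - 4)*(m + 4)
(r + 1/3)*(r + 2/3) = r^2 + r + 2/9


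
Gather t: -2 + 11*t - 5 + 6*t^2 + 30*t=6*t^2 + 41*t - 7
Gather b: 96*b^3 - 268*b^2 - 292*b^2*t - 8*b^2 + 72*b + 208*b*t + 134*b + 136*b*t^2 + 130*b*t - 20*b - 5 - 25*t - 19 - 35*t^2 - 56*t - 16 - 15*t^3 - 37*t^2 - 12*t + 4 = 96*b^3 + b^2*(-292*t - 276) + b*(136*t^2 + 338*t + 186) - 15*t^3 - 72*t^2 - 93*t - 36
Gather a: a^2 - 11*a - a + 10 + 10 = a^2 - 12*a + 20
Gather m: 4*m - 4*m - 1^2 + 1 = 0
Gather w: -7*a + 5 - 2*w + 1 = -7*a - 2*w + 6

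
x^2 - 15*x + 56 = (x - 8)*(x - 7)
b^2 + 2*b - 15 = (b - 3)*(b + 5)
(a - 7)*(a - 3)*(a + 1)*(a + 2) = a^4 - 7*a^3 - 7*a^2 + 43*a + 42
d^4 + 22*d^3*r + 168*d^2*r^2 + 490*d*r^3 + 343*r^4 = (d + r)*(d + 7*r)^3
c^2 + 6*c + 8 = (c + 2)*(c + 4)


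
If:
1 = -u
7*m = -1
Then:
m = -1/7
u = -1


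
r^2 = r^2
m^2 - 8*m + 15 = (m - 5)*(m - 3)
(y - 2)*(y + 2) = y^2 - 4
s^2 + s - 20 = (s - 4)*(s + 5)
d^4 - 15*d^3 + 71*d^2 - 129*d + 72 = (d - 8)*(d - 3)^2*(d - 1)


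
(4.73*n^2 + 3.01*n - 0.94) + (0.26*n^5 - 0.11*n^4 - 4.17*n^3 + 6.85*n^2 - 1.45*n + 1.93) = 0.26*n^5 - 0.11*n^4 - 4.17*n^3 + 11.58*n^2 + 1.56*n + 0.99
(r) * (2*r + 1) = 2*r^2 + r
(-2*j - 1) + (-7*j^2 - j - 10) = -7*j^2 - 3*j - 11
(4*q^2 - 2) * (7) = 28*q^2 - 14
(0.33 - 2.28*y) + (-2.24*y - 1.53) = -4.52*y - 1.2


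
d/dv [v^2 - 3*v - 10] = 2*v - 3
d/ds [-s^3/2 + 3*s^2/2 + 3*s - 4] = -3*s^2/2 + 3*s + 3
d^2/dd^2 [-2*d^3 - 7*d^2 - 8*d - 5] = -12*d - 14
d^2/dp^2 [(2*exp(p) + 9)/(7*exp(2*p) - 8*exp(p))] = 2*(49*exp(3*p) + 938*exp(2*p) - 756*exp(p) + 288)*exp(-p)/(343*exp(3*p) - 1176*exp(2*p) + 1344*exp(p) - 512)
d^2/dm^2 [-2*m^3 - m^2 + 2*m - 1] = -12*m - 2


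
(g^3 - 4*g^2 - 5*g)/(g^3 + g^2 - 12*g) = (g^2 - 4*g - 5)/(g^2 + g - 12)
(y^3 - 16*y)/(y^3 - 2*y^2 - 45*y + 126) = y*(y^2 - 16)/(y^3 - 2*y^2 - 45*y + 126)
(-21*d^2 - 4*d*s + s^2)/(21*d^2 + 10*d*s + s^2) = (-7*d + s)/(7*d + s)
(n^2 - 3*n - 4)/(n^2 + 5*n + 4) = (n - 4)/(n + 4)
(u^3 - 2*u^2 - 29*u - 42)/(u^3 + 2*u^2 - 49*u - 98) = (u + 3)/(u + 7)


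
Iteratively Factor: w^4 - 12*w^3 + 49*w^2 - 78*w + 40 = (w - 2)*(w^3 - 10*w^2 + 29*w - 20) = (w - 5)*(w - 2)*(w^2 - 5*w + 4) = (w - 5)*(w - 4)*(w - 2)*(w - 1)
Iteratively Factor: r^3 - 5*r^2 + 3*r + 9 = (r + 1)*(r^2 - 6*r + 9) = (r - 3)*(r + 1)*(r - 3)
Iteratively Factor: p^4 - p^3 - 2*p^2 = (p)*(p^3 - p^2 - 2*p) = p^2*(p^2 - p - 2) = p^2*(p - 2)*(p + 1)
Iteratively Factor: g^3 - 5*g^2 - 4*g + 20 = (g - 2)*(g^2 - 3*g - 10) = (g - 2)*(g + 2)*(g - 5)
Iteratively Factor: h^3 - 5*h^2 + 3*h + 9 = (h + 1)*(h^2 - 6*h + 9) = (h - 3)*(h + 1)*(h - 3)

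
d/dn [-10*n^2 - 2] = -20*n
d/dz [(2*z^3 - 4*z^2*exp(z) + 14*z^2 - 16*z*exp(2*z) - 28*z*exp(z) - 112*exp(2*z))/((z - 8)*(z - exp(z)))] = 2*((1 - exp(z))*(z - 8)*(-z^3 + 2*z^2*exp(z) - 7*z^2 + 8*z*exp(2*z) + 14*z*exp(z) + 56*exp(2*z)) + (z - 8)*(z - exp(z))*(-2*z^2*exp(z) + 3*z^2 - 16*z*exp(2*z) - 18*z*exp(z) + 14*z - 120*exp(2*z) - 14*exp(z)) + (z - exp(z))*(-z^3 + 2*z^2*exp(z) - 7*z^2 + 8*z*exp(2*z) + 14*z*exp(z) + 56*exp(2*z)))/((z - 8)^2*(z - exp(z))^2)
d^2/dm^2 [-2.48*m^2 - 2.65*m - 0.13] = -4.96000000000000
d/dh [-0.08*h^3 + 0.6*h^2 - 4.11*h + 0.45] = -0.24*h^2 + 1.2*h - 4.11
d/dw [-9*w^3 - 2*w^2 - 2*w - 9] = -27*w^2 - 4*w - 2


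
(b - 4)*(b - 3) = b^2 - 7*b + 12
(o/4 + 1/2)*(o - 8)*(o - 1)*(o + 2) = o^4/4 - 5*o^3/4 - 6*o^2 - o + 8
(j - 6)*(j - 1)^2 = j^3 - 8*j^2 + 13*j - 6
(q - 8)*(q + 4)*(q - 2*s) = q^3 - 2*q^2*s - 4*q^2 + 8*q*s - 32*q + 64*s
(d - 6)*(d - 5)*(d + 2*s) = d^3 + 2*d^2*s - 11*d^2 - 22*d*s + 30*d + 60*s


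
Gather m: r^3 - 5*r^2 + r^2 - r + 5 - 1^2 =r^3 - 4*r^2 - r + 4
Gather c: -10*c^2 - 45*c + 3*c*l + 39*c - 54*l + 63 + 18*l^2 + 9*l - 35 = -10*c^2 + c*(3*l - 6) + 18*l^2 - 45*l + 28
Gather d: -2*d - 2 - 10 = -2*d - 12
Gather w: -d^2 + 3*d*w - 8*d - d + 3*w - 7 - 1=-d^2 - 9*d + w*(3*d + 3) - 8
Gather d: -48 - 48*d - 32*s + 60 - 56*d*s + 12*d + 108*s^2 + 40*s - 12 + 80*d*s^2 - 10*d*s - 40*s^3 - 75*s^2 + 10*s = d*(80*s^2 - 66*s - 36) - 40*s^3 + 33*s^2 + 18*s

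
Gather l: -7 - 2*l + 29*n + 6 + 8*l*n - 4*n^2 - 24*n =l*(8*n - 2) - 4*n^2 + 5*n - 1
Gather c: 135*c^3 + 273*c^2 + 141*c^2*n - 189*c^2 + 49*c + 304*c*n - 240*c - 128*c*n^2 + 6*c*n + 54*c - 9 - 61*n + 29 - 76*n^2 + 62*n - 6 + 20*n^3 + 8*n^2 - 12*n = 135*c^3 + c^2*(141*n + 84) + c*(-128*n^2 + 310*n - 137) + 20*n^3 - 68*n^2 - 11*n + 14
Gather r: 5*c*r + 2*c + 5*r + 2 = 2*c + r*(5*c + 5) + 2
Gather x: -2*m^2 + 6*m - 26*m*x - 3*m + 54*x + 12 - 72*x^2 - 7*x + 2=-2*m^2 + 3*m - 72*x^2 + x*(47 - 26*m) + 14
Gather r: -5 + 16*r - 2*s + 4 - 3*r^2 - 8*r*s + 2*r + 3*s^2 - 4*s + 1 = -3*r^2 + r*(18 - 8*s) + 3*s^2 - 6*s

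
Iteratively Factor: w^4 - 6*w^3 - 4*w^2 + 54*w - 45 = (w - 1)*(w^3 - 5*w^2 - 9*w + 45) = (w - 3)*(w - 1)*(w^2 - 2*w - 15) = (w - 3)*(w - 1)*(w + 3)*(w - 5)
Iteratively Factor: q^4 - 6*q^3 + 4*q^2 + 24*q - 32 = (q - 2)*(q^3 - 4*q^2 - 4*q + 16) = (q - 2)^2*(q^2 - 2*q - 8) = (q - 2)^2*(q + 2)*(q - 4)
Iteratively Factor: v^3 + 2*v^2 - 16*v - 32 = (v - 4)*(v^2 + 6*v + 8) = (v - 4)*(v + 4)*(v + 2)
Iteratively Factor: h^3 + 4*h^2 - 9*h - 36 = (h - 3)*(h^2 + 7*h + 12) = (h - 3)*(h + 4)*(h + 3)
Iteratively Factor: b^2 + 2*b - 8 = (b - 2)*(b + 4)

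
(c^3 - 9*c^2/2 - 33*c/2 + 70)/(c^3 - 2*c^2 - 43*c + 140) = (c^2 + c/2 - 14)/(c^2 + 3*c - 28)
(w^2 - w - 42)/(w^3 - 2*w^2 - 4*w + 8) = (w^2 - w - 42)/(w^3 - 2*w^2 - 4*w + 8)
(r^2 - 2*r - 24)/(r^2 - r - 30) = (r + 4)/(r + 5)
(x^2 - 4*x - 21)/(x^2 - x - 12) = (x - 7)/(x - 4)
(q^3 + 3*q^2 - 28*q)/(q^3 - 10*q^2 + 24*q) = (q + 7)/(q - 6)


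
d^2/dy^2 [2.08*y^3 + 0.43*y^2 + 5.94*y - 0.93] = 12.48*y + 0.86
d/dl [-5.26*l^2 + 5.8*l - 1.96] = 5.8 - 10.52*l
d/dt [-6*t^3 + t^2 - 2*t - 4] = -18*t^2 + 2*t - 2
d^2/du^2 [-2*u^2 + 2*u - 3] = -4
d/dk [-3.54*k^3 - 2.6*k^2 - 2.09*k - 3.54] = -10.62*k^2 - 5.2*k - 2.09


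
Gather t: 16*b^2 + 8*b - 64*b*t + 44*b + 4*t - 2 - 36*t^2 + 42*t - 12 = 16*b^2 + 52*b - 36*t^2 + t*(46 - 64*b) - 14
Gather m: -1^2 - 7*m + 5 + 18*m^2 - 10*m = 18*m^2 - 17*m + 4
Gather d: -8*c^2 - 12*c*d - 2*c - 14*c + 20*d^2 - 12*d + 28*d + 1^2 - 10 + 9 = -8*c^2 - 16*c + 20*d^2 + d*(16 - 12*c)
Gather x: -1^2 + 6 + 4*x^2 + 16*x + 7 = 4*x^2 + 16*x + 12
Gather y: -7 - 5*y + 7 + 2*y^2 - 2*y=2*y^2 - 7*y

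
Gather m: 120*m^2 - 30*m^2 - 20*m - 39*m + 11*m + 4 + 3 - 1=90*m^2 - 48*m + 6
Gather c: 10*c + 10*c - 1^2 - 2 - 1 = 20*c - 4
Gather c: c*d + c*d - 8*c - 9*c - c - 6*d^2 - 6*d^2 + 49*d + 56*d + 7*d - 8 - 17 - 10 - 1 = c*(2*d - 18) - 12*d^2 + 112*d - 36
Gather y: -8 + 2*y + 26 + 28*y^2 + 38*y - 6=28*y^2 + 40*y + 12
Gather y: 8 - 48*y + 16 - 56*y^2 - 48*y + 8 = -56*y^2 - 96*y + 32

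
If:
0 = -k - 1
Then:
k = -1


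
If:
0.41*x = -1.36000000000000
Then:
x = -3.32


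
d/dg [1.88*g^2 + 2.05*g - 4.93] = 3.76*g + 2.05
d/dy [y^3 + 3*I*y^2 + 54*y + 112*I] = 3*y^2 + 6*I*y + 54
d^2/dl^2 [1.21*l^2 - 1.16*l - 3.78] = 2.42000000000000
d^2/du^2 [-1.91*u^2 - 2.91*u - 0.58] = -3.82000000000000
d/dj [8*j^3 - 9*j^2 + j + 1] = 24*j^2 - 18*j + 1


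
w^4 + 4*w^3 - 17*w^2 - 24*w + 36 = (w - 3)*(w - 1)*(w + 2)*(w + 6)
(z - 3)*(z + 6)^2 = z^3 + 9*z^2 - 108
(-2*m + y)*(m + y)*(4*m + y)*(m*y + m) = -8*m^4*y - 8*m^4 - 6*m^3*y^2 - 6*m^3*y + 3*m^2*y^3 + 3*m^2*y^2 + m*y^4 + m*y^3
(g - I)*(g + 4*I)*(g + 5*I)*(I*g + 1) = I*g^4 - 7*g^3 - 3*I*g^2 - 31*g + 20*I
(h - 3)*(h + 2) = h^2 - h - 6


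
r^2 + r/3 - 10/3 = (r - 5/3)*(r + 2)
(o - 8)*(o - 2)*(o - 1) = o^3 - 11*o^2 + 26*o - 16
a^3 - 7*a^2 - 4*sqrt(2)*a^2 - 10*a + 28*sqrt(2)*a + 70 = (a - 7)*(a - 5*sqrt(2))*(a + sqrt(2))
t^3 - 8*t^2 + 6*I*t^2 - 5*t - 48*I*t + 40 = (t - 8)*(t + I)*(t + 5*I)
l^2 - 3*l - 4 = (l - 4)*(l + 1)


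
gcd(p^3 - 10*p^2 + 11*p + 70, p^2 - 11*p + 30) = p - 5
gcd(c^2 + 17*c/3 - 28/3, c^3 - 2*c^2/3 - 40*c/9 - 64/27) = 1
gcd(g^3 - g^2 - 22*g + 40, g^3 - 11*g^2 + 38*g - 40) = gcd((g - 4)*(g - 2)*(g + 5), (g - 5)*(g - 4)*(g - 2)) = g^2 - 6*g + 8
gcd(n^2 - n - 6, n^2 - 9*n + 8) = 1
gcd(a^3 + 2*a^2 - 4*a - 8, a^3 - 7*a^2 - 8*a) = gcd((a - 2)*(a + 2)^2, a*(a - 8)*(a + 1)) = 1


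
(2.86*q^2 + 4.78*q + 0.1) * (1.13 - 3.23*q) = -9.2378*q^3 - 12.2076*q^2 + 5.0784*q + 0.113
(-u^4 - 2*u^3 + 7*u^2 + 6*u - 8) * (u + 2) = -u^5 - 4*u^4 + 3*u^3 + 20*u^2 + 4*u - 16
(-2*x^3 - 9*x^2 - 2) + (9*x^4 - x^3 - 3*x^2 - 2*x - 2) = 9*x^4 - 3*x^3 - 12*x^2 - 2*x - 4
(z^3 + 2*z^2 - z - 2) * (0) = 0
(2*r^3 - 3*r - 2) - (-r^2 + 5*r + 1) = 2*r^3 + r^2 - 8*r - 3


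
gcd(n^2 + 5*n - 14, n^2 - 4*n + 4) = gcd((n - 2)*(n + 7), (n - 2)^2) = n - 2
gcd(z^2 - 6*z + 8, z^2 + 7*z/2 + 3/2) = 1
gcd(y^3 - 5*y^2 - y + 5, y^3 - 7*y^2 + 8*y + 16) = y + 1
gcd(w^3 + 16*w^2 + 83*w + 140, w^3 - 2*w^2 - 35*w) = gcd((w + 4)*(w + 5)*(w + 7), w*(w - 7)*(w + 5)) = w + 5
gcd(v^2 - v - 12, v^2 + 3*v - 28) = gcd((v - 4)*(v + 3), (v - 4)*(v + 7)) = v - 4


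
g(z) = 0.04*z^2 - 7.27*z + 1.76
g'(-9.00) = -7.99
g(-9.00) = 70.43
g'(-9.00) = -7.99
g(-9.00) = 70.43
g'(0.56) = -7.23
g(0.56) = -2.30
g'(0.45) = -7.23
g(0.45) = -1.50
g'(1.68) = -7.14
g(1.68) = -10.34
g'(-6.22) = -7.77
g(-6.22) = 48.53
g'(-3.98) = -7.59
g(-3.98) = 31.33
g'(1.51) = -7.15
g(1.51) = -9.13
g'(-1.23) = -7.37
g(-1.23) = 10.76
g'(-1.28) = -7.37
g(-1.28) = 11.13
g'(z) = 0.08*z - 7.27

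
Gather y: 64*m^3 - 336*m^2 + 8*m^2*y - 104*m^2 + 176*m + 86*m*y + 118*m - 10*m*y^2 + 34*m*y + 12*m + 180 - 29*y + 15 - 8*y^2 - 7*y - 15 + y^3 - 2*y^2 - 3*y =64*m^3 - 440*m^2 + 306*m + y^3 + y^2*(-10*m - 10) + y*(8*m^2 + 120*m - 39) + 180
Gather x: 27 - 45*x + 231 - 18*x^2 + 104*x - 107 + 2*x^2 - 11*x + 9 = -16*x^2 + 48*x + 160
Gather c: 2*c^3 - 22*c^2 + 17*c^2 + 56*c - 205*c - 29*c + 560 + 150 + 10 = 2*c^3 - 5*c^2 - 178*c + 720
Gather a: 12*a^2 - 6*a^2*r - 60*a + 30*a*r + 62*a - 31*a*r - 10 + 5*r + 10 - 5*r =a^2*(12 - 6*r) + a*(2 - r)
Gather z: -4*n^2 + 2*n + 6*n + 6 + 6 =-4*n^2 + 8*n + 12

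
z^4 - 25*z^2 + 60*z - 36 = (z - 3)*(z - 2)*(z - 1)*(z + 6)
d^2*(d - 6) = d^3 - 6*d^2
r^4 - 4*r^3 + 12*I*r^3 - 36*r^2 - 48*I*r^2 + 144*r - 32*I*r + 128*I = (r - 4)*(r + 2*I)^2*(r + 8*I)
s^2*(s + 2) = s^3 + 2*s^2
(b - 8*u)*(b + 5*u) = b^2 - 3*b*u - 40*u^2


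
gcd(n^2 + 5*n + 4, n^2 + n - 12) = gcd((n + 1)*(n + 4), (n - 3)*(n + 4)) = n + 4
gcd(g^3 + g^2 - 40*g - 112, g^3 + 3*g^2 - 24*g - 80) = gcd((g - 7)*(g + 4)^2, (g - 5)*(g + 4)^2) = g^2 + 8*g + 16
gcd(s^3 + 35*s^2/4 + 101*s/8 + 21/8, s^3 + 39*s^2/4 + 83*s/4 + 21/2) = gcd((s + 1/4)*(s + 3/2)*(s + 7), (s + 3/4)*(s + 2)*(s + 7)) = s + 7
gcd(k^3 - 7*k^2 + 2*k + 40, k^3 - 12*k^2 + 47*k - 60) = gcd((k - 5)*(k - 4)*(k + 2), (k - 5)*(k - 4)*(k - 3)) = k^2 - 9*k + 20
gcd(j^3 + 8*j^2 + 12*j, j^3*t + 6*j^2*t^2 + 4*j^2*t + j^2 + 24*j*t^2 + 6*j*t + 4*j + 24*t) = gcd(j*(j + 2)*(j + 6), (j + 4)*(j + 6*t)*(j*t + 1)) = 1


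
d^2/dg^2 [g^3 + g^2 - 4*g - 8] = 6*g + 2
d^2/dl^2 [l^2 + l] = 2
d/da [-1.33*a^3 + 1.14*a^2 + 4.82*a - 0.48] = -3.99*a^2 + 2.28*a + 4.82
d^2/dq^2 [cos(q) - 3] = -cos(q)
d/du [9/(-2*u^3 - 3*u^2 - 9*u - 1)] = 27*(2*u^2 + 2*u + 3)/(2*u^3 + 3*u^2 + 9*u + 1)^2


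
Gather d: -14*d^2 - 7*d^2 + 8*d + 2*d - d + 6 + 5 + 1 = -21*d^2 + 9*d + 12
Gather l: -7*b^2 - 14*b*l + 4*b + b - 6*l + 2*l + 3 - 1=-7*b^2 + 5*b + l*(-14*b - 4) + 2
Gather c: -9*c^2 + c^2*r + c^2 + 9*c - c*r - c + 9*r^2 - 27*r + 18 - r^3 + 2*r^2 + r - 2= c^2*(r - 8) + c*(8 - r) - r^3 + 11*r^2 - 26*r + 16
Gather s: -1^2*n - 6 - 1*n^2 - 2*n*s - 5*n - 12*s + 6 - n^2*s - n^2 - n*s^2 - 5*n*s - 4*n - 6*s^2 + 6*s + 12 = -2*n^2 - 10*n + s^2*(-n - 6) + s*(-n^2 - 7*n - 6) + 12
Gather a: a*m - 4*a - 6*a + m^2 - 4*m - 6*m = a*(m - 10) + m^2 - 10*m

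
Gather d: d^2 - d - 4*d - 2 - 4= d^2 - 5*d - 6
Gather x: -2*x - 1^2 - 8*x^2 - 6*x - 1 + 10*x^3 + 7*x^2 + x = 10*x^3 - x^2 - 7*x - 2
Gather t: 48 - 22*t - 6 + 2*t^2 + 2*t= 2*t^2 - 20*t + 42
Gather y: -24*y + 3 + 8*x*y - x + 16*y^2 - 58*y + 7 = -x + 16*y^2 + y*(8*x - 82) + 10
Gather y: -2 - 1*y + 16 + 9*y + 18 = 8*y + 32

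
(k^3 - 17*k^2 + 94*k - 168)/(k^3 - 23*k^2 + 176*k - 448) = (k^2 - 10*k + 24)/(k^2 - 16*k + 64)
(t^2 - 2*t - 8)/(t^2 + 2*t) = (t - 4)/t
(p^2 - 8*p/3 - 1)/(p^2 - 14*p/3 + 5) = (3*p + 1)/(3*p - 5)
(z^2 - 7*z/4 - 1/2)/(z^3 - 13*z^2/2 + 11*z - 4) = (4*z + 1)/(2*(2*z^2 - 9*z + 4))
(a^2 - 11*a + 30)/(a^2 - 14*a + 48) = (a - 5)/(a - 8)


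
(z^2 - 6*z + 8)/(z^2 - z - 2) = (z - 4)/(z + 1)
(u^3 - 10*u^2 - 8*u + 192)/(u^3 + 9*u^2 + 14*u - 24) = (u^2 - 14*u + 48)/(u^2 + 5*u - 6)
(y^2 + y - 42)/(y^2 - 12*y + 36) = (y + 7)/(y - 6)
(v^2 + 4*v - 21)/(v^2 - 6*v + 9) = (v + 7)/(v - 3)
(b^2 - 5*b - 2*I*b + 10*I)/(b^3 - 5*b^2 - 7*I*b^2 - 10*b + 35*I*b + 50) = 1/(b - 5*I)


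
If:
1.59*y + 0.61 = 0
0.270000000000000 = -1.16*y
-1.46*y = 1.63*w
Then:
No Solution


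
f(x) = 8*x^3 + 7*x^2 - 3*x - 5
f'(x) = 24*x^2 + 14*x - 3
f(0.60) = -2.55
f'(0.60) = 14.04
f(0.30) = -5.05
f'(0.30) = 3.36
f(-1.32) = -7.24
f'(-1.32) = 20.34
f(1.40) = 26.47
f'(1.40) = 63.64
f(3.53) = 423.53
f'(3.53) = 345.48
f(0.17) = -5.27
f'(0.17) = 0.07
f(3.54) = 427.00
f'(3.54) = 347.32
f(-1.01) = -3.07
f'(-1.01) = 7.34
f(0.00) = -5.00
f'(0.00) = -3.00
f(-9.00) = -5243.00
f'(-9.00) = 1815.00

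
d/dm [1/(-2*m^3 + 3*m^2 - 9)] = 6*m*(m - 1)/(2*m^3 - 3*m^2 + 9)^2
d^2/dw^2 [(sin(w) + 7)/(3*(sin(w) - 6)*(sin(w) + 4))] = (-sin(w)^5 - 30*sin(w)^4 - 100*sin(w)^3 - 610*sin(w)^2 - 180*sin(w) + 296)/(3*(sin(w) - 6)^3*(sin(w) + 4)^3)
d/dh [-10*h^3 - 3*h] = -30*h^2 - 3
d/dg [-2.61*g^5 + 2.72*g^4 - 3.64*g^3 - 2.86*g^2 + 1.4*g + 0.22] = -13.05*g^4 + 10.88*g^3 - 10.92*g^2 - 5.72*g + 1.4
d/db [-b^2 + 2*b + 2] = 2 - 2*b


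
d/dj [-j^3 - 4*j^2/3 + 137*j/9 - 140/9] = -3*j^2 - 8*j/3 + 137/9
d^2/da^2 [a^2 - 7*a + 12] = 2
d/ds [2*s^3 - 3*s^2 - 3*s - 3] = 6*s^2 - 6*s - 3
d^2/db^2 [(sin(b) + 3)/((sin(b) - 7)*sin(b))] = (-sin(b)^2 - 19*sin(b) + 65 - 129/sin(b) - 126/sin(b)^2 + 294/sin(b)^3)/(sin(b) - 7)^3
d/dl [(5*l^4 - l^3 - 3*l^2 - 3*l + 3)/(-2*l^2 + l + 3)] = (-20*l^5 + 17*l^4 + 58*l^3 - 18*l^2 - 6*l - 12)/(4*l^4 - 4*l^3 - 11*l^2 + 6*l + 9)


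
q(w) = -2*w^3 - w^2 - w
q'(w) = -6*w^2 - 2*w - 1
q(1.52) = -10.85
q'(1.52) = -17.90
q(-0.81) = 1.22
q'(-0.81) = -3.32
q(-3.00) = 48.00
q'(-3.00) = -49.00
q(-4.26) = 140.73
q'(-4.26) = -101.37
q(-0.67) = 0.82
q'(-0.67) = -2.35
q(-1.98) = 13.58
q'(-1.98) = -20.56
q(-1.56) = 6.72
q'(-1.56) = -12.48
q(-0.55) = 0.58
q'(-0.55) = -1.72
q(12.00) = -3612.00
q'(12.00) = -889.00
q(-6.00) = 402.00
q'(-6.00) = -205.00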